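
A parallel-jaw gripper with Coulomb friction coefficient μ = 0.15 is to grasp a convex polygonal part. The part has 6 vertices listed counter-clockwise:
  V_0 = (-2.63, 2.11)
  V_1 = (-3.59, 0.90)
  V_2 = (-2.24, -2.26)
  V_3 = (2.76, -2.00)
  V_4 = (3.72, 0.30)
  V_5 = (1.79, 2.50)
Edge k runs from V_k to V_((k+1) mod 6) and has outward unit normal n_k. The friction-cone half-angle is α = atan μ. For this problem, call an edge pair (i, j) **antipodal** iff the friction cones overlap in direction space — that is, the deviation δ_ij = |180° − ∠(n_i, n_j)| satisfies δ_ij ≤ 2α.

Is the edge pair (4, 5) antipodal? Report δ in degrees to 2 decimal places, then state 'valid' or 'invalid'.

δ = 126.22°, invalid

α = atan 0.15 = 8.53°;  2α = 17.06°
edge 4: e_4 = (-1.93, +2.20);  n_4 = (+0.7517, +0.6595)
edge 5: e_5 = (-4.42, -0.39);  n_5 = (-0.0879, +0.9961)
∠(n_4, n_5) = 53.78°
δ = |180° − 53.78°| = 126.22°
126.22° > 2α = 17.06°  →  invalid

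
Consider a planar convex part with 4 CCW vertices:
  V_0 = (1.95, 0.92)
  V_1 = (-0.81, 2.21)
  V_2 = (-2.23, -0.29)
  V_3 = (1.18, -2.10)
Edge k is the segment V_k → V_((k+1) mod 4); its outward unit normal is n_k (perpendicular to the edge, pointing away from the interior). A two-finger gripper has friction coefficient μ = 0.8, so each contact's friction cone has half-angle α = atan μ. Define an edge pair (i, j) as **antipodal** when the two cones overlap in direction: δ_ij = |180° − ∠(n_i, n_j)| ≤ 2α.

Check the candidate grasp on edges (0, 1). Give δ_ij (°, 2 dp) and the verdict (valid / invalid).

α = atan 0.8 = 38.66°;  2α = 77.32°
edge 0: e_0 = (-2.76, +1.29);  n_0 = (+0.4234, +0.9059)
edge 1: e_1 = (-1.42, -2.50);  n_1 = (-0.8695, +0.4939)
∠(n_0, n_1) = 85.45°
δ = |180° − 85.45°| = 94.55°
94.55° > 2α = 77.32°  →  invalid

δ = 94.55°, invalid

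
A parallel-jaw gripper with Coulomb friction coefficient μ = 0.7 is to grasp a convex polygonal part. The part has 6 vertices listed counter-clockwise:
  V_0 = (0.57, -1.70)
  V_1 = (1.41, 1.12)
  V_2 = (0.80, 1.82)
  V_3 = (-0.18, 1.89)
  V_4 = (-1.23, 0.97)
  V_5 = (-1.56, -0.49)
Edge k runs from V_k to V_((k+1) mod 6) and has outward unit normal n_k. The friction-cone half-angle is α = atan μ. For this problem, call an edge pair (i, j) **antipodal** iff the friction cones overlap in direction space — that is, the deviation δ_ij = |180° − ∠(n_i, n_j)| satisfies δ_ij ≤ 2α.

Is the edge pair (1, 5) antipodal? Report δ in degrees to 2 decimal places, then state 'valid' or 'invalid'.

α = atan 0.7 = 34.99°;  2α = 69.98°
edge 1: e_1 = (-0.61, +0.70);  n_1 = (+0.7539, +0.6570)
edge 5: e_5 = (+2.13, -1.21);  n_5 = (-0.4939, -0.8695)
∠(n_1, n_5) = 160.67°
δ = |180° − 160.67°| = 19.33°
19.33° ≤ 2α = 69.98°  →  valid

δ = 19.33°, valid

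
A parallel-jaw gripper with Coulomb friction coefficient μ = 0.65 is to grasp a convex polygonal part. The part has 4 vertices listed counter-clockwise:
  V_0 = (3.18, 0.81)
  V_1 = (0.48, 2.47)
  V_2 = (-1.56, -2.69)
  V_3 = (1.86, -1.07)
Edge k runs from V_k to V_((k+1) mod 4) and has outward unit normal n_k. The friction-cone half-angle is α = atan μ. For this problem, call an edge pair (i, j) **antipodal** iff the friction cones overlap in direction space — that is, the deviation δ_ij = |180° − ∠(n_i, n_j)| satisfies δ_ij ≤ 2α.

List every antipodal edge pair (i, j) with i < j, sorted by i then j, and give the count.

count = 3; pairs: (0,2), (1,2), (1,3)

α = atan 0.65 = 33.02°;  2α = 66.05°
n_0 = (+0.5237, +0.8519)
n_1 = (-0.9300, +0.3677)
n_2 = (+0.4281, -0.9037)
n_3 = (+0.8184, -0.5746)
  (0,1): δ = 79.99°  ·
  (0,2): δ = 56.93°  ✓
  (0,3): δ = 86.51°  ·
  (1,2): δ = 43.08°  ✓
  (1,3): δ = 13.50°  ✓
  (2,3): δ = 150.42°  ·
antipodal pairs: 3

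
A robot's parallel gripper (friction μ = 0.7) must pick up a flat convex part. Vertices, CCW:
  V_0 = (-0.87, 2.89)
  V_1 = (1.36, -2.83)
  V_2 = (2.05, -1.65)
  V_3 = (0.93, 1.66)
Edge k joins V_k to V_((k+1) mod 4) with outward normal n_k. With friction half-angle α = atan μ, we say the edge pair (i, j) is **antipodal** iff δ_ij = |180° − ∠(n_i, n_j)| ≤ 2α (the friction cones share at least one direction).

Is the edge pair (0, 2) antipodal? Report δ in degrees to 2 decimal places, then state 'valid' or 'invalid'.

α = atan 0.7 = 34.99°;  2α = 69.98°
edge 0: e_0 = (+2.23, -5.72);  n_0 = (-0.9317, -0.3632)
edge 2: e_2 = (-1.12, +3.31);  n_2 = (+0.9472, +0.3205)
∠(n_0, n_2) = 177.40°
δ = |180° − 177.40°| = 2.60°
2.60° ≤ 2α = 69.98°  →  valid

δ = 2.60°, valid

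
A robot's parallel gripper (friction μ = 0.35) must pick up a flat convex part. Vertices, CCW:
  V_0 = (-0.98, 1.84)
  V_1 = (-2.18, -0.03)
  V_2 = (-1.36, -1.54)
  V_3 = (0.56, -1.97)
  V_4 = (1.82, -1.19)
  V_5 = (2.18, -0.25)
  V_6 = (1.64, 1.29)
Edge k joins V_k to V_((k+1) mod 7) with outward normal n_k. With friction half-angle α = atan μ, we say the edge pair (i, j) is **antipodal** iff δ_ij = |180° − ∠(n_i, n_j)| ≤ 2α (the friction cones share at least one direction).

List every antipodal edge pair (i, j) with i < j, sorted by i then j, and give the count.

α = atan 0.35 = 19.29°;  2α = 38.58°
n_0 = (-0.8416, +0.5401)
n_1 = (-0.8788, -0.4772)
n_2 = (-0.2185, -0.9758)
n_3 = (+0.5264, -0.8503)
n_4 = (+0.9339, -0.3576)
n_5 = (+0.9437, +0.3309)
n_6 = (+0.2054, +0.9787)
  (0,1): δ = 118.81°  ·
  (0,2): δ = 69.93°  ·
  (0,3): δ = 25.55°  ✓
  (0,4): δ = 11.73°  ✓
  (0,5): δ = 52.01°  ·
  (0,6): δ = 110.83°  ·
  (1,2): δ = 131.13°  ·
  (1,3): δ = 86.74°  ·
  (1,4): δ = 49.46°  ·
  (1,5): δ = 9.18°  ✓
  (1,6): δ = 49.64°  ·
  (2,3): δ = 135.62°  ·
  (2,4): δ = 98.33°  ·
  (2,5): δ = 58.05°  ·
  (2,6): δ = 0.77°  ✓
  (3,4): δ = 142.72°  ·
  (3,5): δ = 102.44°  ·
  (3,6): δ = 43.62°  ·
  (4,5): δ = 139.72°  ·
  (4,6): δ = 80.90°  ·
  (5,6): δ = 121.18°  ·
antipodal pairs: 4

count = 4; pairs: (0,3), (0,4), (1,5), (2,6)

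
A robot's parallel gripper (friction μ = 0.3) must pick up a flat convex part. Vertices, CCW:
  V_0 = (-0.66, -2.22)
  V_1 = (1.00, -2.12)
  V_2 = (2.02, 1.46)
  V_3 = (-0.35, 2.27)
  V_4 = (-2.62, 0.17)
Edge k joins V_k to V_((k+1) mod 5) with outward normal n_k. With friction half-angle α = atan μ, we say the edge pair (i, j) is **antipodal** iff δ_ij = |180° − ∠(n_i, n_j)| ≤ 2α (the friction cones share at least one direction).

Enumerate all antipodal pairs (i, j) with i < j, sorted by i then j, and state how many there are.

α = atan 0.3 = 16.70°;  2α = 33.40°
n_0 = (+0.0601, -0.9982)
n_1 = (+0.9617, -0.2740)
n_2 = (+0.3234, +0.9463)
n_3 = (-0.6791, +0.7341)
n_4 = (-0.7732, -0.6341)
  (0,1): δ = 109.35°  ·
  (0,2): δ = 22.32°  ✓
  (0,3): δ = 39.32°  ·
  (0,4): δ = 125.91°  ·
  (1,2): δ = 92.97°  ·
  (1,3): δ = 31.32°  ✓
  (1,4): δ = 55.26°  ·
  (2,3): δ = 118.36°  ·
  (2,4): δ = 31.78°  ✓
  (3,4): δ = 93.42°  ·
antipodal pairs: 3

count = 3; pairs: (0,2), (1,3), (2,4)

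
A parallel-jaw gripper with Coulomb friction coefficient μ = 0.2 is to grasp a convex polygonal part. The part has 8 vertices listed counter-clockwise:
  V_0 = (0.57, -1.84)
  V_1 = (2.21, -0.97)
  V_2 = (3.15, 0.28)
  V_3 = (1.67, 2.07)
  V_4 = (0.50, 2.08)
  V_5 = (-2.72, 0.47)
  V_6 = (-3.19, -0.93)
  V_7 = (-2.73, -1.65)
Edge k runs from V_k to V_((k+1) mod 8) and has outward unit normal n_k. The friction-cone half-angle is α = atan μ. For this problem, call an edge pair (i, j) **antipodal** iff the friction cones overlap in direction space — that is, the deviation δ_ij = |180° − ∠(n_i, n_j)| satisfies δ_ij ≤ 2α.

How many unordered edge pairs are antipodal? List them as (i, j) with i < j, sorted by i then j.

count = 4; pairs: (0,4), (1,5), (2,6), (3,7)

α = atan 0.2 = 11.31°;  2α = 22.62°
n_0 = (+0.4686, -0.8834)
n_1 = (+0.7992, -0.6010)
n_2 = (+0.7707, +0.6372)
n_3 = (+0.0085, +1.0000)
n_4 = (-0.4472, +0.8944)
n_5 = (-0.9480, +0.3183)
n_6 = (-0.8427, -0.5384)
n_7 = (-0.0575, -0.9983)
  (0,1): δ = 154.89°  ·
  (0,2): δ = 78.36°  ·
  (0,3): δ = 28.44°  ·
  (0,4): δ = 1.38°  ✓
  (0,5): δ = 43.50°  ·
  (0,6): δ = 94.63°  ·
  (0,7): δ = 148.76°  ·
  (1,2): δ = 103.47°  ·
  (1,3): δ = 53.55°  ·
  (1,4): δ = 26.49°  ·
  (1,5): δ = 18.39°  ✓
  (1,6): δ = 69.52°  ·
  (1,7): δ = 123.65°  ·
  (2,3): δ = 130.07°  ·
  (2,4): δ = 103.02°  ·
  (2,5): δ = 58.14°  ·
  (2,6): δ = 7.01°  ✓
  (2,7): δ = 47.12°  ·
  (3,4): δ = 152.95°  ·
  (3,5): δ = 108.07°  ·
  (3,6): δ = 56.94°  ·
  (3,7): δ = 2.81°  ✓
  (4,5): δ = 135.12°  ·
  (4,6): δ = 83.99°  ·
  (4,7): δ = 29.86°  ·
  (5,6): δ = 128.87°  ·
  (5,7): δ = 74.74°  ·
  (6,7): δ = 125.87°  ·
antipodal pairs: 4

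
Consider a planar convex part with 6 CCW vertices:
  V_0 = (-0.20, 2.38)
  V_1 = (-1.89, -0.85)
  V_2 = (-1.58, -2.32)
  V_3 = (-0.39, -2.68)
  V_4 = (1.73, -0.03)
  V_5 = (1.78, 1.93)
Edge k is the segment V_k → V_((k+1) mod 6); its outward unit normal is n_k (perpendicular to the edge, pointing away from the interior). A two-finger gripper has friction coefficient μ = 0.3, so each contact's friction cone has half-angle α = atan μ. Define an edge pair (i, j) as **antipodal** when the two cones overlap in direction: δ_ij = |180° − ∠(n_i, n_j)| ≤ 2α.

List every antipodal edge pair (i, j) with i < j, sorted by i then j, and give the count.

count = 4; pairs: (0,3), (0,4), (1,4), (2,5)

α = atan 0.3 = 16.70°;  2α = 33.40°
n_0 = (-0.8860, +0.4636)
n_1 = (-0.9785, -0.2063)
n_2 = (-0.2896, -0.9572)
n_3 = (+0.7809, -0.6247)
n_4 = (+0.9997, -0.0255)
n_5 = (+0.2216, +0.9751)
  (0,1): δ = 140.47°  ·
  (0,2): δ = 79.21°  ·
  (0,3): δ = 11.04°  ✓
  (0,4): δ = 26.16°  ✓
  (0,5): δ = 104.82°  ·
  (1,2): δ = 118.74°  ·
  (1,3): δ = 50.57°  ·
  (1,4): δ = 13.37°  ✓
  (1,5): δ = 65.29°  ·
  (2,3): δ = 111.83°  ·
  (2,4): δ = 74.63°  ·
  (2,5): δ = 4.03°  ✓
  (3,4): δ = 142.80°  ·
  (3,5): δ = 64.14°  ·
  (4,5): δ = 101.34°  ·
antipodal pairs: 4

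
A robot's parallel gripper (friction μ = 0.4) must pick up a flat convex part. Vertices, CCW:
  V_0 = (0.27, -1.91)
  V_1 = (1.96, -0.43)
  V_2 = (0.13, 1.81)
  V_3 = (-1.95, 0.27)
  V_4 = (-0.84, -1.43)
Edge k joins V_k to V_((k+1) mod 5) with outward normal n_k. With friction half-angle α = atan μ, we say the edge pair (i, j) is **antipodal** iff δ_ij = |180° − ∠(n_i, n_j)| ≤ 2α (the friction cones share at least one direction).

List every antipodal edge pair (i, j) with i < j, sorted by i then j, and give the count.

α = atan 0.4 = 21.80°;  2α = 43.60°
n_0 = (+0.6588, -0.7523)
n_1 = (+0.7744, +0.6327)
n_2 = (-0.5950, +0.8037)
n_3 = (-0.8373, -0.5467)
n_4 = (-0.3969, -0.9179)
  (0,1): δ = 91.96°  ·
  (0,2): δ = 4.69°  ✓
  (0,3): δ = 81.93°  ·
  (0,4): δ = 115.40°  ·
  (1,2): δ = 92.73°  ·
  (1,3): δ = 6.11°  ✓
  (1,4): δ = 27.37°  ✓
  (2,3): δ = 93.37°  ·
  (2,4): δ = 59.90°  ·
  (3,4): δ = 146.53°  ·
antipodal pairs: 3

count = 3; pairs: (0,2), (1,3), (1,4)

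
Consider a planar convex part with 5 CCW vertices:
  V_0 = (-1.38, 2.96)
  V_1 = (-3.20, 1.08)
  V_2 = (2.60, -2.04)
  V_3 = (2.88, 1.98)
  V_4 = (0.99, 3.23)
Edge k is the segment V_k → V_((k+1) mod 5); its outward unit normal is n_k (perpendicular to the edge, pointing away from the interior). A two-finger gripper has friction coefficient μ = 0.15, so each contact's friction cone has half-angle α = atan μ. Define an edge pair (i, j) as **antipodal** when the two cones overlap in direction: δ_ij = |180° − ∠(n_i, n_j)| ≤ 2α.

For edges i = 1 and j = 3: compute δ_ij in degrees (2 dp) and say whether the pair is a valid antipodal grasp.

α = atan 0.15 = 8.53°;  2α = 17.06°
edge 1: e_1 = (+5.80, -3.12);  n_1 = (-0.4737, -0.8807)
edge 3: e_3 = (-1.89, +1.25);  n_3 = (+0.5516, +0.8341)
∠(n_1, n_3) = 174.80°
δ = |180° − 174.80°| = 5.20°
5.20° ≤ 2α = 17.06°  →  valid

δ = 5.20°, valid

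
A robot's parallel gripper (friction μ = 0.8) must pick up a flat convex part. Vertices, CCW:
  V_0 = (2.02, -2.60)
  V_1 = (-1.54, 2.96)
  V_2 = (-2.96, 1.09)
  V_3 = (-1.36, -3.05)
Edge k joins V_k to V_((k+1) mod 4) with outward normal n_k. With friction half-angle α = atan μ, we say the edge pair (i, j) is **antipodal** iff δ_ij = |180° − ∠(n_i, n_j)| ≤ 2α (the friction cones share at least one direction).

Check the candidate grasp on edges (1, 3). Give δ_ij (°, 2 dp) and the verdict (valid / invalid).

δ = 45.20°, valid

α = atan 0.8 = 38.66°;  2α = 77.32°
edge 1: e_1 = (-1.42, -1.87);  n_1 = (-0.7964, +0.6048)
edge 3: e_3 = (+3.38, +0.45);  n_3 = (+0.1320, -0.9913)
∠(n_1, n_3) = 134.80°
δ = |180° − 134.80°| = 45.20°
45.20° ≤ 2α = 77.32°  →  valid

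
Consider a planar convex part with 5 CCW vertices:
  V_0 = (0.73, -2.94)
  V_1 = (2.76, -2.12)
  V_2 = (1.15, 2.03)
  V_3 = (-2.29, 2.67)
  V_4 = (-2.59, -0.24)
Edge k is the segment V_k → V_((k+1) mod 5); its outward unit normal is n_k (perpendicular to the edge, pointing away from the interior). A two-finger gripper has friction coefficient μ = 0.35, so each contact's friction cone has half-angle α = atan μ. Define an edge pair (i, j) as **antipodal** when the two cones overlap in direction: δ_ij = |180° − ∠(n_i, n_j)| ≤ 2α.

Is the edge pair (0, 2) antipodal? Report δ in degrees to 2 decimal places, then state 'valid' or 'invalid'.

δ = 32.53°, valid

α = atan 0.35 = 19.29°;  2α = 38.58°
edge 0: e_0 = (+2.03, +0.82);  n_0 = (+0.3745, -0.9272)
edge 2: e_2 = (-3.44, +0.64);  n_2 = (+0.1829, +0.9831)
∠(n_0, n_2) = 147.47°
δ = |180° − 147.47°| = 32.53°
32.53° ≤ 2α = 38.58°  →  valid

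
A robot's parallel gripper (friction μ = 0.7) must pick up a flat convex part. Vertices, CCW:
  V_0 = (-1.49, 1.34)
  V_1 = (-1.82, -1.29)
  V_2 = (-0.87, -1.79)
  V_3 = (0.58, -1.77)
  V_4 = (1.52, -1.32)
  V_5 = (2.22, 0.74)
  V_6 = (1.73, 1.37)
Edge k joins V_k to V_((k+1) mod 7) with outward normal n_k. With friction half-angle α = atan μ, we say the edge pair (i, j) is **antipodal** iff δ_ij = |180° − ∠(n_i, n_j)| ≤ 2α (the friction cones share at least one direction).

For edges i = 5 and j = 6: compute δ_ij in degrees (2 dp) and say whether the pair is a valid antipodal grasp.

δ = 127.34°, invalid

α = atan 0.7 = 34.99°;  2α = 69.98°
edge 5: e_5 = (-0.49, +0.63);  n_5 = (+0.7894, +0.6139)
edge 6: e_6 = (-3.22, -0.03);  n_6 = (-0.0093, +1.0000)
∠(n_5, n_6) = 52.66°
δ = |180° − 52.66°| = 127.34°
127.34° > 2α = 69.98°  →  invalid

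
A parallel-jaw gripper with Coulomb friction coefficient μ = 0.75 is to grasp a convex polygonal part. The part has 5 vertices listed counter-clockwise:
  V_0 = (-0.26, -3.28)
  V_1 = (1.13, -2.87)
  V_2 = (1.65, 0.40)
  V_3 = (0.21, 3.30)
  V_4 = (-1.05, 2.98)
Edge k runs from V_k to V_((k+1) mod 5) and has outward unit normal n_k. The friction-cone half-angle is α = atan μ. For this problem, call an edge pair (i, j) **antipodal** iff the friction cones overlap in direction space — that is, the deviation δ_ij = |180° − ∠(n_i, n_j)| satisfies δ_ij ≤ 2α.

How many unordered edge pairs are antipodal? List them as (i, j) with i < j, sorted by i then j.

count = 4; pairs: (0,3), (1,3), (1,4), (2,4)

α = atan 0.75 = 36.87°;  2α = 73.74°
n_0 = (+0.2829, -0.9591)
n_1 = (+0.9876, -0.1570)
n_2 = (+0.8957, +0.4447)
n_3 = (-0.2462, +0.9692)
n_4 = (-0.9921, -0.1252)
  (0,1): δ = 115.47°  ·
  (0,2): δ = 80.03°  ·
  (0,3): δ = 2.18°  ✓
  (0,4): δ = 80.76°  ·
  (1,2): δ = 144.56°  ·
  (1,3): δ = 66.71°  ✓
  (1,4): δ = 16.23°  ✓
  (2,3): δ = 102.16°  ·
  (2,4): δ = 19.21°  ✓
  (3,4): δ = 97.06°  ·
antipodal pairs: 4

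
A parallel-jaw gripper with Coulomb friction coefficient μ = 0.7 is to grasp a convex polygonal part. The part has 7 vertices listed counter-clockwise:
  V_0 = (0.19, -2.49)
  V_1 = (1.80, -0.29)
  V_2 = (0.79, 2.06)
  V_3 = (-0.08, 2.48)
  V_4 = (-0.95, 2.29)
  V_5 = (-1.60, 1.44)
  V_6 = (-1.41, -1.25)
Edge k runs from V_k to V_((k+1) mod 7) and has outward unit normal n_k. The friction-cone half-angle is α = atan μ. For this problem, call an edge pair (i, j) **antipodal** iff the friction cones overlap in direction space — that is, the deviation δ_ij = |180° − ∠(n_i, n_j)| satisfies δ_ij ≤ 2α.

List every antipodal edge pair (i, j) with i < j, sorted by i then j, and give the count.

count = 9; pairs: (0,3), (0,4), (0,5), (1,4), (1,5), (1,6), (2,5), (2,6), (3,6)

α = atan 0.7 = 34.99°;  2α = 69.98°
n_0 = (+0.8070, -0.5906)
n_1 = (+0.9187, +0.3949)
n_2 = (+0.4347, +0.9006)
n_3 = (-0.2134, +0.9770)
n_4 = (-0.7944, +0.6075)
n_5 = (-0.9975, -0.0705)
n_6 = (-0.6126, -0.7904)
  (0,1): δ = 120.55°  ·
  (0,2): δ = 79.57°  ·
  (0,3): δ = 41.48°  ✓
  (0,4): δ = 1.21°  ✓
  (0,5): δ = 40.24°  ✓
  (0,6): δ = 88.42°  ·
  (1,2): δ = 139.03°  ·
  (1,3): δ = 100.94°  ·
  (1,4): δ = 60.66°  ✓
  (1,5): δ = 19.22°  ✓
  (1,6): δ = 28.97°  ✓
  (2,3): δ = 141.91°  ·
  (2,4): δ = 101.64°  ·
  (2,5): δ = 60.19°  ✓
  (2,6): δ = 12.01°  ✓
  (3,4): δ = 139.72°  ·
  (3,5): δ = 98.28°  ·
  (3,6): δ = 50.10°  ✓
  (4,5): δ = 138.55°  ·
  (4,6): δ = 90.37°  ·
  (5,6): δ = 131.82°  ·
antipodal pairs: 9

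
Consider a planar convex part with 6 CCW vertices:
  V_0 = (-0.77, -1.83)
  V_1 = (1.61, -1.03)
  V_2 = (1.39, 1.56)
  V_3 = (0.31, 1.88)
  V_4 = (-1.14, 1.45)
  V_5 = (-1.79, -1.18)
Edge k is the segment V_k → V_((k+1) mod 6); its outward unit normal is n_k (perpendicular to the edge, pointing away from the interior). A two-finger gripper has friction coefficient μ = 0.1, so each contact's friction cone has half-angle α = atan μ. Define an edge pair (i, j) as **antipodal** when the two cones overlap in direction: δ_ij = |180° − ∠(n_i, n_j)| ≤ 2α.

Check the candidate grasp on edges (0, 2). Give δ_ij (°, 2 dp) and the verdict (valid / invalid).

δ = 35.08°, invalid

α = atan 0.1 = 5.71°;  2α = 11.42°
edge 0: e_0 = (+2.38, +0.80);  n_0 = (+0.3186, -0.9479)
edge 2: e_2 = (-1.08, +0.32);  n_2 = (+0.2841, +0.9588)
∠(n_0, n_2) = 144.92°
δ = |180° − 144.92°| = 35.08°
35.08° > 2α = 11.42°  →  invalid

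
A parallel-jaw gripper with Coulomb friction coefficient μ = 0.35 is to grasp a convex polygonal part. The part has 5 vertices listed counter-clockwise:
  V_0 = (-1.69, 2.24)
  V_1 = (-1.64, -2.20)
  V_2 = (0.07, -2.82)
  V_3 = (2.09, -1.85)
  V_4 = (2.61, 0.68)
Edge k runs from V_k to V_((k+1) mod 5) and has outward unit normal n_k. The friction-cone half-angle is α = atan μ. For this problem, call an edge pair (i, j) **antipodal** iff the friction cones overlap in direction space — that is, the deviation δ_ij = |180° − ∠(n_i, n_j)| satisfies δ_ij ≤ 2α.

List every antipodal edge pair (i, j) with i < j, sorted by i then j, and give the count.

α = atan 0.35 = 19.29°;  2α = 38.58°
n_0 = (-0.9999, -0.0113)
n_1 = (-0.3409, -0.9401)
n_2 = (+0.4329, -0.9015)
n_3 = (+0.9795, -0.2013)
n_4 = (+0.3410, +0.9400)
  (0,1): δ = 110.57°  ·
  (0,2): δ = 64.99°  ·
  (0,3): δ = 12.26°  ✓
  (0,4): δ = 69.41°  ·
  (1,2): δ = 134.42°  ·
  (1,3): δ = 81.69°  ·
  (1,4): δ = 0.01°  ✓
  (2,3): δ = 127.26°  ·
  (2,4): δ = 45.59°  ·
  (3,4): δ = 98.33°  ·
antipodal pairs: 2

count = 2; pairs: (0,3), (1,4)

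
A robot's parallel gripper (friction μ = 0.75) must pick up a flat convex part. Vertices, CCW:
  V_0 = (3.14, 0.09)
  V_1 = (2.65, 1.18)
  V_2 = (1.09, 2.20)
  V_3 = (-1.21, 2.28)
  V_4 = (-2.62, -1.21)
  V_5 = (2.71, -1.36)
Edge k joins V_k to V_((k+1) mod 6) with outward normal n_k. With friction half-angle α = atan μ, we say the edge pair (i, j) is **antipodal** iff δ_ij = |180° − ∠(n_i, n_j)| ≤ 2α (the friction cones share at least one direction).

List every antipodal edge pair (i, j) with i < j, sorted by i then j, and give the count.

count = 6; pairs: (0,3), (0,4), (1,4), (2,4), (3,4), (3,5)

α = atan 0.75 = 36.87°;  2α = 73.74°
n_0 = (+0.9121, +0.4100)
n_1 = (+0.5472, +0.8370)
n_2 = (+0.0348, +0.9994)
n_3 = (-0.9272, +0.3746)
n_4 = (-0.0281, -0.9996)
n_5 = (+0.9587, -0.2843)
  (0,1): δ = 147.38°  ·
  (0,2): δ = 116.20°  ·
  (0,3): δ = 46.21°  ✓
  (0,4): δ = 64.18°  ✓
  (0,5): δ = 139.28°  ·
  (1,2): δ = 148.81°  ·
  (1,3): δ = 78.82°  ·
  (1,4): δ = 31.57°  ✓
  (1,5): δ = 106.66°  ·
  (2,3): δ = 110.01°  ·
  (2,4): δ = 0.38°  ✓
  (2,5): δ = 75.47°  ·
  (3,4): δ = 69.61°  ✓
  (3,5): δ = 5.48°  ✓
  (4,5): δ = 104.91°  ·
antipodal pairs: 6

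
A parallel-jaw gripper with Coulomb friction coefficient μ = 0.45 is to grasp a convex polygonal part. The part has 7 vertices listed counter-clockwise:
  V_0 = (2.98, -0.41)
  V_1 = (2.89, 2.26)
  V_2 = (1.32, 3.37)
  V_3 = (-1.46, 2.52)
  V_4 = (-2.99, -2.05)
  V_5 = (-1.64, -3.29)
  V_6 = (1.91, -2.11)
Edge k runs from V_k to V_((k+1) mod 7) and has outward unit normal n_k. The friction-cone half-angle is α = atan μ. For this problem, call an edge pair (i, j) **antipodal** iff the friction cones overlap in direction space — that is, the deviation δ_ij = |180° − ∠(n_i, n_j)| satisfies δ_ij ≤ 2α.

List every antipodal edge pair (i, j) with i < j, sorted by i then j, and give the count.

count = 6; pairs: (0,3), (0,4), (1,4), (2,5), (2,6), (3,6)

α = atan 0.45 = 24.23°;  2α = 48.46°
n_0 = (+0.9994, +0.0337)
n_1 = (+0.5773, +0.8165)
n_2 = (-0.2924, +0.9563)
n_3 = (-0.9483, +0.3175)
n_4 = (-0.6765, -0.7365)
n_5 = (+0.3154, -0.9490)
n_6 = (+0.8463, -0.5327)
  (0,1): δ = 127.19°  ·
  (0,2): δ = 74.93°  ·
  (0,3): δ = 20.44°  ✓
  (0,4): δ = 45.50°  ✓
  (0,5): δ = 106.46°  ·
  (0,6): δ = 145.88°  ·
  (1,2): δ = 127.74°  ·
  (1,3): δ = 73.25°  ·
  (1,4): δ = 7.31°  ✓
  (1,5): δ = 53.65°  ·
  (1,6): δ = 93.07°  ·
  (2,3): δ = 125.51°  ·
  (2,4): δ = 59.57°  ·
  (2,5): δ = 1.39°  ✓
  (2,6): δ = 40.81°  ✓
  (3,4): δ = 114.06°  ·
  (3,5): δ = 53.10°  ·
  (3,6): δ = 13.68°  ✓
  (4,5): δ = 119.05°  ·
  (4,6): δ = 79.62°  ·
  (5,6): δ = 140.57°  ·
antipodal pairs: 6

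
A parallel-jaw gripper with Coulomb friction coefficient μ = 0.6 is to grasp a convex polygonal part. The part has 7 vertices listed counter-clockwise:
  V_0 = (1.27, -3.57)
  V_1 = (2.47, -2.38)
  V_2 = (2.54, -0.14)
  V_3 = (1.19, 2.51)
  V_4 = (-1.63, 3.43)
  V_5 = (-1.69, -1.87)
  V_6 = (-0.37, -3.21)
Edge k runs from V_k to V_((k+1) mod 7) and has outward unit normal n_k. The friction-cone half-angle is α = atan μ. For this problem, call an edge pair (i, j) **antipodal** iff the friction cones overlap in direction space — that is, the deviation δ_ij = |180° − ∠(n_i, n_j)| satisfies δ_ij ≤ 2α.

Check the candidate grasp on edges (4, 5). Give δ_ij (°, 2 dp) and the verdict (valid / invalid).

α = atan 0.6 = 30.96°;  2α = 61.93°
edge 4: e_4 = (-0.06, -5.30);  n_4 = (-0.9999, +0.0113)
edge 5: e_5 = (+1.32, -1.34);  n_5 = (-0.7124, -0.7018)
∠(n_4, n_5) = 45.22°
δ = |180° − 45.22°| = 134.78°
134.78° > 2α = 61.93°  →  invalid

δ = 134.78°, invalid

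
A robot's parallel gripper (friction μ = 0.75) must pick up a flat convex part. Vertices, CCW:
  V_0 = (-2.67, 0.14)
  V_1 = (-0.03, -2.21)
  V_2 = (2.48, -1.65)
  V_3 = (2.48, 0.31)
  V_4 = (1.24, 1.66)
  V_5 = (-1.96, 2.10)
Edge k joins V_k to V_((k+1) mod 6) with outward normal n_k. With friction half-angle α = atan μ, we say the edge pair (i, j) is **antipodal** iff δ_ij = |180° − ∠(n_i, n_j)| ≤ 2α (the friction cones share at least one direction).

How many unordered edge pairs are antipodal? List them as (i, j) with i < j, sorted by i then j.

count = 8; pairs: (0,2), (0,3), (0,4), (1,3), (1,4), (1,5), (2,5), (3,5)

α = atan 0.75 = 36.87°;  2α = 73.74°
n_0 = (-0.6649, -0.7469)
n_1 = (+0.2178, -0.9760)
n_2 = (+1.0000, -0.0000)
n_3 = (+0.7365, +0.6765)
n_4 = (+0.1362, +0.9907)
n_5 = (-0.9402, +0.3406)
  (0,1): δ = 125.75°  ·
  (0,2): δ = 48.33°  ✓
  (0,3): δ = 5.76°  ✓
  (0,4): δ = 33.84°  ✓
  (0,5): δ = 111.76°  ·
  (1,2): δ = 102.58°  ·
  (1,3): δ = 60.01°  ✓
  (1,4): δ = 20.41°  ✓
  (1,5): δ = 57.51°  ✓
  (2,3): δ = 137.43°  ·
  (2,4): δ = 97.83°  ·
  (2,5): δ = 19.91°  ✓
  (3,4): δ = 140.40°  ·
  (3,5): δ = 62.48°  ✓
  (4,5): δ = 102.08°  ·
antipodal pairs: 8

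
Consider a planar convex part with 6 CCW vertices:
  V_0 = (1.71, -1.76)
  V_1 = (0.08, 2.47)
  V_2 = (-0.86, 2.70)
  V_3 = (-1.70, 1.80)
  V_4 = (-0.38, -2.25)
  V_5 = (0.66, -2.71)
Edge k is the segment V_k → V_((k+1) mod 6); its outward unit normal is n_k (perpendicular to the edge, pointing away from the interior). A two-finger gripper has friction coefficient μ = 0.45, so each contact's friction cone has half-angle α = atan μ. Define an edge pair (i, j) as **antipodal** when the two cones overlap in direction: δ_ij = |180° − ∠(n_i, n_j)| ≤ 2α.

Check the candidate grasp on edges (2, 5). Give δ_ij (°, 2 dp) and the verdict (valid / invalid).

δ = 4.84°, valid

α = atan 0.45 = 24.23°;  2α = 48.46°
edge 2: e_2 = (-0.84, -0.90);  n_2 = (-0.7311, +0.6823)
edge 5: e_5 = (+1.05, +0.95);  n_5 = (+0.6709, -0.7415)
∠(n_2, n_5) = 175.16°
δ = |180° − 175.16°| = 4.84°
4.84° ≤ 2α = 48.46°  →  valid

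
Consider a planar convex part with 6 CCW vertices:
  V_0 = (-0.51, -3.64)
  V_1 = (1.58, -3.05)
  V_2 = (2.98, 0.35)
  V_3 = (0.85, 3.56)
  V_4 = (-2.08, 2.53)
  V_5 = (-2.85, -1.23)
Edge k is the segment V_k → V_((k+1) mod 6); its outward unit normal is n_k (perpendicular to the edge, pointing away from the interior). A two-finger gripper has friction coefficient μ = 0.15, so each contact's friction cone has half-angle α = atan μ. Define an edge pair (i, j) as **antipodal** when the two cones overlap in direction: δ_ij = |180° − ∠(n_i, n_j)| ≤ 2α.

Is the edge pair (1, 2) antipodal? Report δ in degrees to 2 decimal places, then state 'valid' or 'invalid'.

δ = 124.05°, invalid

α = atan 0.15 = 8.53°;  2α = 17.06°
edge 1: e_1 = (+1.40, +3.40);  n_1 = (+0.9247, -0.3807)
edge 2: e_2 = (-2.13, +3.21);  n_2 = (+0.8332, +0.5529)
∠(n_1, n_2) = 55.95°
δ = |180° − 55.95°| = 124.05°
124.05° > 2α = 17.06°  →  invalid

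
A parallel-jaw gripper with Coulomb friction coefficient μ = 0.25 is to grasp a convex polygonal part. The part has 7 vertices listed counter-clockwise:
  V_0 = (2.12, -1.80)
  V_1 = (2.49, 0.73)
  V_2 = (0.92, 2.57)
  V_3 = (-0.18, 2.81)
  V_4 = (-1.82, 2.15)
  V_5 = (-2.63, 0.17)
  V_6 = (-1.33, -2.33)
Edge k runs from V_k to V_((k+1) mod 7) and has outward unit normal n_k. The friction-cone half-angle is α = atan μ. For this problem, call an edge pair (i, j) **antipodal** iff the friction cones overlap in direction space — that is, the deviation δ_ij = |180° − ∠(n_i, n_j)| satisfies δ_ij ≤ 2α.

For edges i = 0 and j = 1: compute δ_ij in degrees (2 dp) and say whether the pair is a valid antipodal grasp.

α = atan 0.25 = 14.04°;  2α = 28.07°
edge 0: e_0 = (+0.37, +2.53);  n_0 = (+0.9895, -0.1447)
edge 1: e_1 = (-1.57, +1.84);  n_1 = (+0.7607, +0.6491)
∠(n_0, n_1) = 48.79°
δ = |180° − 48.79°| = 131.21°
131.21° > 2α = 28.07°  →  invalid

δ = 131.21°, invalid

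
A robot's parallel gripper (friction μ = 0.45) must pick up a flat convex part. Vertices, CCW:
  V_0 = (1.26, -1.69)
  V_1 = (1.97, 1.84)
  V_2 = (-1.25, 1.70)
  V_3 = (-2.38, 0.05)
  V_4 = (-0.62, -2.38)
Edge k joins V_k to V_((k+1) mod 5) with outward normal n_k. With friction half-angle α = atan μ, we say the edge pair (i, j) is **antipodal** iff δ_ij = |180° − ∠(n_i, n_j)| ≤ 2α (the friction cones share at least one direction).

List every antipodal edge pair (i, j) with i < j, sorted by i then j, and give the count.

count = 4; pairs: (0,2), (0,3), (1,4), (2,4)

α = atan 0.45 = 24.23°;  2α = 48.46°
n_0 = (+0.9804, -0.1972)
n_1 = (-0.0434, +0.9991)
n_2 = (-0.8251, +0.5650)
n_3 = (-0.8099, -0.5866)
n_4 = (+0.3445, -0.9388)
  (0,1): δ = 76.14°  ·
  (0,2): δ = 23.03°  ✓
  (0,3): δ = 47.29°  ✓
  (0,4): δ = 121.53°  ·
  (1,2): δ = 126.89°  ·
  (1,3): δ = 56.57°  ·
  (1,4): δ = 17.66°  ✓
  (2,3): δ = 109.68°  ·
  (2,4): δ = 35.44°  ✓
  (3,4): δ = 105.76°  ·
antipodal pairs: 4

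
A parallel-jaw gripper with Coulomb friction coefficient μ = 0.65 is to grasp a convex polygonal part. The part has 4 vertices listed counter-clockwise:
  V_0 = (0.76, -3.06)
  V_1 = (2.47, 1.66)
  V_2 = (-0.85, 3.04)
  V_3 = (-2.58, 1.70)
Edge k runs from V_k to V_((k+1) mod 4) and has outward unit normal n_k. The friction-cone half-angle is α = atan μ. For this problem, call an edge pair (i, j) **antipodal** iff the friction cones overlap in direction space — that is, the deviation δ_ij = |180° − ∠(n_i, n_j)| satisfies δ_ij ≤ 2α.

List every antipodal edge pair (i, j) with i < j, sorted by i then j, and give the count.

count = 3; pairs: (0,2), (0,3), (1,3)

α = atan 0.65 = 33.02°;  2α = 66.05°
n_0 = (+0.9402, -0.3406)
n_1 = (+0.3838, +0.9234)
n_2 = (-0.6124, +0.7906)
n_3 = (-0.8186, -0.5744)
  (0,1): δ = 92.66°  ·
  (0,2): δ = 32.32°  ✓
  (0,3): δ = 54.97°  ✓
  (1,2): δ = 119.67°  ·
  (1,3): δ = 32.37°  ✓
  (2,3): δ = 92.70°  ·
antipodal pairs: 3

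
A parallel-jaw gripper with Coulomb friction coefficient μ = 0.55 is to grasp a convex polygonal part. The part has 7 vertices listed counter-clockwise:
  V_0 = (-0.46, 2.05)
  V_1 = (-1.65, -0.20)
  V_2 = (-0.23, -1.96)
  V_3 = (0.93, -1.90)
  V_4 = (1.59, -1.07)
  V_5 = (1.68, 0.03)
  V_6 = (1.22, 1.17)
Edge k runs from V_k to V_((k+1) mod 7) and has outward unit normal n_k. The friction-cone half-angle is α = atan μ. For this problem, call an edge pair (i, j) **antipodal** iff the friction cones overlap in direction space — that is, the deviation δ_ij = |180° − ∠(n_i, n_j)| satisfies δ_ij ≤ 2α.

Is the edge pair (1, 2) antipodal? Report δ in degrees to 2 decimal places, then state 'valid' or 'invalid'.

δ = 125.94°, invalid

α = atan 0.55 = 28.81°;  2α = 57.62°
edge 1: e_1 = (+1.42, -1.76);  n_1 = (-0.7783, -0.6279)
edge 2: e_2 = (+1.16, +0.06);  n_2 = (+0.0517, -0.9987)
∠(n_1, n_2) = 54.06°
δ = |180° − 54.06°| = 125.94°
125.94° > 2α = 57.62°  →  invalid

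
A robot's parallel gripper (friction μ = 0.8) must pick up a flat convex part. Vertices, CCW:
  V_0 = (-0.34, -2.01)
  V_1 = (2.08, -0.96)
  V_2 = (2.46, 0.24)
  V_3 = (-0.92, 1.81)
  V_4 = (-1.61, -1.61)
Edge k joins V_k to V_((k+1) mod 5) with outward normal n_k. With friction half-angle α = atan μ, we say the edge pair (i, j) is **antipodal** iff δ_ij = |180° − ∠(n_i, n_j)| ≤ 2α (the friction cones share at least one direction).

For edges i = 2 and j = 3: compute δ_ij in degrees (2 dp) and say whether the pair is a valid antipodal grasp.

α = atan 0.8 = 38.66°;  2α = 77.32°
edge 2: e_2 = (-3.38, +1.57);  n_2 = (+0.4213, +0.9069)
edge 3: e_3 = (-0.69, -3.42);  n_3 = (-0.9802, +0.1978)
∠(n_2, n_3) = 103.51°
δ = |180° − 103.51°| = 76.49°
76.49° ≤ 2α = 77.32°  →  valid

δ = 76.49°, valid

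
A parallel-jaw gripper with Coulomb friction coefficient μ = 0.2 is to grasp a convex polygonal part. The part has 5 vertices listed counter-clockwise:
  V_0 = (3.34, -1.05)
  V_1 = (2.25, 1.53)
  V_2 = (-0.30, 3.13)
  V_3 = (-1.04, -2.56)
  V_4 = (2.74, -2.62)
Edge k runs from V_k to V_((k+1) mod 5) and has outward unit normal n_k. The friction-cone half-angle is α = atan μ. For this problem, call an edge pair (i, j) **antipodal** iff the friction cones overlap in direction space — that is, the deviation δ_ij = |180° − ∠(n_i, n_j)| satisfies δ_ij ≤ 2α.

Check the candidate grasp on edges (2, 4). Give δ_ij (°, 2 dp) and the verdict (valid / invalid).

α = atan 0.2 = 11.31°;  2α = 22.62°
edge 2: e_2 = (-0.74, -5.69);  n_2 = (-0.9916, +0.1290)
edge 4: e_4 = (+0.60, +1.57);  n_4 = (+0.9341, -0.3570)
∠(n_2, n_4) = 166.49°
δ = |180° − 166.49°| = 13.51°
13.51° ≤ 2α = 22.62°  →  valid

δ = 13.51°, valid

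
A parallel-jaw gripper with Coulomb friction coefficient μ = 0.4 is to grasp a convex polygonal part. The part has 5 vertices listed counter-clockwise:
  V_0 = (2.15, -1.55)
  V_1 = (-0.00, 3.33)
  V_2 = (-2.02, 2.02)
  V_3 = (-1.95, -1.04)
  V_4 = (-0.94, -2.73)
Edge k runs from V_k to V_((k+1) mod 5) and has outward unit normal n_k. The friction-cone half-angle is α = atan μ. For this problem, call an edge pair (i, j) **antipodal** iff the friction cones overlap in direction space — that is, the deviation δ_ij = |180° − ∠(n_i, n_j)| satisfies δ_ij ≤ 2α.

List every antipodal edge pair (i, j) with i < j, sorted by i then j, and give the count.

α = atan 0.4 = 21.80°;  2α = 43.60°
n_0 = (+0.9151, +0.4032)
n_1 = (-0.5441, +0.8390)
n_2 = (-0.9997, -0.0229)
n_3 = (-0.8584, -0.5130)
n_4 = (+0.3567, -0.9342)
  (0,1): δ = 80.81°  ·
  (0,2): δ = 22.47°  ✓
  (0,3): δ = 7.09°  ✓
  (0,4): δ = 87.12°  ·
  (1,2): δ = 121.65°  ·
  (1,3): δ = 92.10°  ·
  (1,4): δ = 12.06°  ✓
  (2,3): δ = 150.45°  ·
  (2,4): δ = 70.41°  ·
  (3,4): δ = 99.96°  ·
antipodal pairs: 3

count = 3; pairs: (0,2), (0,3), (1,4)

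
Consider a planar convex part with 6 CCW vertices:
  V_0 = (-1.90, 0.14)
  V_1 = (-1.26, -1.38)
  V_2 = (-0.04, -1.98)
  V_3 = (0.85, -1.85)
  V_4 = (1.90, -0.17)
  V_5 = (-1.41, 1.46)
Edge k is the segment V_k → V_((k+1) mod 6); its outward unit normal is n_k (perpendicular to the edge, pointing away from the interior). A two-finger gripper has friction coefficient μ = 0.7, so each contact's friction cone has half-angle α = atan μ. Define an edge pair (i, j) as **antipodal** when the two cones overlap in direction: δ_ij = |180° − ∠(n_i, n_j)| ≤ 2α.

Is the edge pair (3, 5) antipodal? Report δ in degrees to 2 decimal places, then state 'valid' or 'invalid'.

α = atan 0.7 = 34.99°;  2α = 69.98°
edge 3: e_3 = (+1.05, +1.68);  n_3 = (+0.8480, -0.5300)
edge 5: e_5 = (-0.49, -1.32);  n_5 = (-0.9375, +0.3480)
∠(n_3, n_5) = 168.36°
δ = |180° − 168.36°| = 11.64°
11.64° ≤ 2α = 69.98°  →  valid

δ = 11.64°, valid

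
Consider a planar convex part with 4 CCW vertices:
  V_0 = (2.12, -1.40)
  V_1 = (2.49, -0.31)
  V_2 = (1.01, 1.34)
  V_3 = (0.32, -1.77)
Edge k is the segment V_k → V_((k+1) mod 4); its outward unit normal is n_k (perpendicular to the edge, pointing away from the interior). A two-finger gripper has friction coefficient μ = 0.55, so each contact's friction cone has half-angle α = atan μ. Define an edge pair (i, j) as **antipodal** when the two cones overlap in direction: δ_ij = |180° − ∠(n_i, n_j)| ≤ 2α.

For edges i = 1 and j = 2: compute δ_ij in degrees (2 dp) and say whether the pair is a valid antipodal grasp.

δ = 54.40°, valid

α = atan 0.55 = 28.81°;  2α = 57.62°
edge 1: e_1 = (-1.48, +1.65);  n_1 = (+0.7444, +0.6677)
edge 2: e_2 = (-0.69, -3.11);  n_2 = (-0.9763, +0.2166)
∠(n_1, n_2) = 125.60°
δ = |180° − 125.60°| = 54.40°
54.40° ≤ 2α = 57.62°  →  valid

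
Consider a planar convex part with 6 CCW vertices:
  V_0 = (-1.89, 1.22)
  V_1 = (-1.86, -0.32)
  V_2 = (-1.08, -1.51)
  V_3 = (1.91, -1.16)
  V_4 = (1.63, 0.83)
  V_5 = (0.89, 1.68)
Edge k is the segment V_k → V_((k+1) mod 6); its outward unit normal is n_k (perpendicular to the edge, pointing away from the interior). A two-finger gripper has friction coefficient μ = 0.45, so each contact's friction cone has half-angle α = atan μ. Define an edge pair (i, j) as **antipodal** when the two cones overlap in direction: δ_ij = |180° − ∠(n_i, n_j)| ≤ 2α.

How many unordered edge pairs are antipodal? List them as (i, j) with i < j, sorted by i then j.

count = 5; pairs: (0,3), (0,4), (1,3), (1,4), (2,5)

α = atan 0.45 = 24.23°;  2α = 48.46°
n_0 = (-0.9998, -0.0195)
n_1 = (-0.8364, -0.5482)
n_2 = (+0.1163, -0.9932)
n_3 = (+0.9902, +0.1393)
n_4 = (+0.7542, +0.6566)
n_5 = (-0.1632, +0.9866)
  (0,1): δ = 147.87°  ·
  (0,2): δ = 84.44°  ·
  (0,3): δ = 6.89°  ✓
  (0,4): δ = 39.93°  ✓
  (0,5): δ = 98.28°  ·
  (1,2): δ = 116.57°  ·
  (1,3): δ = 25.23°  ✓
  (1,4): δ = 7.80°  ✓
  (1,5): δ = 66.15°  ·
  (2,3): δ = 88.67°  ·
  (2,4): δ = 55.63°  ·
  (2,5): δ = 2.72°  ✓
  (3,4): δ = 146.97°  ·
  (3,5): δ = 88.61°  ·
  (4,5): δ = 121.65°  ·
antipodal pairs: 5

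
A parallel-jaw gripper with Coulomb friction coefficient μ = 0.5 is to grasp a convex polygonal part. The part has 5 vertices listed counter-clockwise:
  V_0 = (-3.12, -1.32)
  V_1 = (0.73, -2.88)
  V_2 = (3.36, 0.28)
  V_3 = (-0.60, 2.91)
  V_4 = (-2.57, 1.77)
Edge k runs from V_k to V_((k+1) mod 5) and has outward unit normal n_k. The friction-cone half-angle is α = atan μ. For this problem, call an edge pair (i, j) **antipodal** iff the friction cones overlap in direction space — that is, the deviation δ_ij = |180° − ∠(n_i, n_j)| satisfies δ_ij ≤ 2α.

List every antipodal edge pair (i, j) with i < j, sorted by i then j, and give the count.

α = atan 0.5 = 26.57°;  2α = 53.13°
n_0 = (-0.3755, -0.9268)
n_1 = (+0.7686, -0.6397)
n_2 = (+0.5532, +0.8330)
n_3 = (-0.5009, +0.8655)
n_4 = (-0.9845, +0.1752)
  (0,1): δ = 107.71°  ·
  (0,2): δ = 11.53°  ✓
  (0,3): δ = 52.11°  ✓
  (0,4): δ = 101.96°  ·
  (1,2): δ = 83.82°  ·
  (1,3): δ = 20.17°  ✓
  (1,4): δ = 29.68°  ✓
  (2,3): δ = 116.35°  ·
  (2,4): δ = 66.50°  ·
  (3,4): δ = 130.15°  ·
antipodal pairs: 4

count = 4; pairs: (0,2), (0,3), (1,3), (1,4)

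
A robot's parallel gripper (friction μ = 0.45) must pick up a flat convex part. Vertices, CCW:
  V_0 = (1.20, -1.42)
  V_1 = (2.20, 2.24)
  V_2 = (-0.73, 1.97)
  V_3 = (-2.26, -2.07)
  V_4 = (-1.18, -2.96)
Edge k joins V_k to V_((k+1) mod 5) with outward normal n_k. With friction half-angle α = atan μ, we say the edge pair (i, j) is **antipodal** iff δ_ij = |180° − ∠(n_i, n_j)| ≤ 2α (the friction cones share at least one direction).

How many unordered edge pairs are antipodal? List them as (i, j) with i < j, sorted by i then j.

count = 4; pairs: (0,2), (1,3), (1,4), (2,4)

α = atan 0.45 = 24.23°;  2α = 48.46°
n_0 = (+0.9646, -0.2636)
n_1 = (-0.0918, +0.9958)
n_2 = (-0.9352, +0.3542)
n_3 = (-0.6360, -0.7717)
n_4 = (+0.5433, -0.8396)
  (0,1): δ = 69.45°  ·
  (0,2): δ = 5.46°  ✓
  (0,3): δ = 65.79°  ·
  (0,4): δ = 138.19°  ·
  (1,2): δ = 116.01°  ·
  (1,3): δ = 44.76°  ✓
  (1,4): δ = 27.64°  ✓
  (2,3): δ = 108.75°  ·
  (2,4): δ = 36.35°  ✓
  (3,4): δ = 107.60°  ·
antipodal pairs: 4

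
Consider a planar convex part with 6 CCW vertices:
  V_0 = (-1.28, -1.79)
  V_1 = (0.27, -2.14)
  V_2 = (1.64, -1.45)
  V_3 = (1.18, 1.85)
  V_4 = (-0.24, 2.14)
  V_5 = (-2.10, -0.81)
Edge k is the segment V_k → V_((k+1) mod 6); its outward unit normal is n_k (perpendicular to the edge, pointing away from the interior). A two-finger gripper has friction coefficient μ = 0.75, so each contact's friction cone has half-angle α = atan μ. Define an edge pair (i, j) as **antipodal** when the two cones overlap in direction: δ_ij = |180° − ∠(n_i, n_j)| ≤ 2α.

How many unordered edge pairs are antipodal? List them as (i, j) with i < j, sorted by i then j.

α = atan 0.75 = 36.87°;  2α = 73.74°
n_0 = (-0.2203, -0.9754)
n_1 = (+0.4498, -0.8931)
n_2 = (+0.9904, +0.1381)
n_3 = (+0.2001, +0.9798)
n_4 = (-0.8459, +0.5333)
n_5 = (-0.7669, -0.6417)
  (0,1): δ = 140.54°  ·
  (0,2): δ = 69.34°  ✓
  (0,3): δ = 1.18°  ✓
  (0,4): δ = 70.49°  ✓
  (0,5): δ = 142.64°  ·
  (1,2): δ = 108.80°  ·
  (1,3): δ = 38.27°  ✓
  (1,4): δ = 31.04°  ✓
  (1,5): δ = 103.19°  ·
  (2,3): δ = 109.48°  ·
  (2,4): δ = 40.17°  ✓
  (2,5): δ = 31.98°  ✓
  (3,4): δ = 110.69°  ·
  (3,5): δ = 38.54°  ✓
  (4,5): δ = 107.85°  ·
antipodal pairs: 8

count = 8; pairs: (0,2), (0,3), (0,4), (1,3), (1,4), (2,4), (2,5), (3,5)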